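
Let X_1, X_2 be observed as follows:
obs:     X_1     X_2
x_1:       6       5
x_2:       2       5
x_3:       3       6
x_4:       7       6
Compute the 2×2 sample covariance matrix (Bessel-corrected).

Step 1 — column means:
  mean(X_1) = (6 + 2 + 3 + 7) / 4 = 18/4 = 4.5
  mean(X_2) = (5 + 5 + 6 + 6) / 4 = 22/4 = 5.5

Step 2 — sample covariance S[i,j] = (1/(n-1)) · Σ_k (x_{k,i} - mean_i) · (x_{k,j} - mean_j), with n-1 = 3.
  S[X_1,X_1] = ((1.5)·(1.5) + (-2.5)·(-2.5) + (-1.5)·(-1.5) + (2.5)·(2.5)) / 3 = 17/3 = 5.6667
  S[X_1,X_2] = ((1.5)·(-0.5) + (-2.5)·(-0.5) + (-1.5)·(0.5) + (2.5)·(0.5)) / 3 = 1/3 = 0.3333
  S[X_2,X_2] = ((-0.5)·(-0.5) + (-0.5)·(-0.5) + (0.5)·(0.5) + (0.5)·(0.5)) / 3 = 1/3 = 0.3333

S is symmetric (S[j,i] = S[i,j]). Assembling:

S = [[5.6667, 0.3333],
 [0.3333, 0.3333]]


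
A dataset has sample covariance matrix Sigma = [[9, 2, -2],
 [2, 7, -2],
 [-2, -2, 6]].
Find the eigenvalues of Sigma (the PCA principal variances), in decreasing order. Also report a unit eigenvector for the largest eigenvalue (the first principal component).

Step 1 — characteristic polynomial p(λ) = det(λI - Sigma) = λ³ - tr·λ² + c_1·λ - det, where tr = trace, c_1 = sum of the principal 2×2 minors, det = det(Sigma):
  tr = 9 + 7 + 6 = 22,
  c_1 = (9·7 - (2)²) + (9·6 - (-2)²) + (7·6 - (-2)²) = 59 + 50 + 38 = 147,
  det = 9·(7·6 - (-2)²) - (2)·((2)·6 - (-2)·(-2)) + (-2)·((2)·(-2) - 7·(-2)) = 9·(38) - (2)·(8) + (-2)·(10) = 306.
  So p(λ) = λ³ - 22λ² + 147λ - 306.
Step 2 — look for an integer root (rational root theorem: any rational root is an integer divisor of 306). Testing λ = 6:
  p(6) = 216 - 792 + 882 - 306 = 0  ✓
  Dividing out (λ - 6): p(λ) = (λ - 6)(λ² - 16λ + 51).
Step 3 — remaining eigenvalues from the quadratic λ² - 16λ + 51 = 0:
  Δ = 16² - 4·51 = 256 - 204 = 52,  λ = (16 ± √52)/2 = (16 ± 7.2111)/2 ≈ 11.6056 or 4.3944.
  Sorted: λ_1 = 11.6056,  λ_2 = 6,  λ_3 = 4.3944  (check: sum = 22 = tr ✓).

Step 4 — unit eigenvector for λ_1 ≈ 11.6056: v spans the null space of (Sigma - λ_1 I), whose rows are
  r_1 = (-2.6056, 2, -2),  r_2 = (2, -4.6056, -2),  r_3 = (-2, -2, -5.6056).
  v is orthogonal to every row, so take v ∝ r_1 × r_2 = ((2)·(-2) - (-2)·(-4.6056), (-2)·(2) - (-2.6056)·(-2), (-2.6056)·(-4.6056) - (2)·(2)) ≈ (-13.2111, -9.2111, 8).
  Rescale (multiply by -1 so the first nonzero entry is positive): u = (13.2111, 9.2111, -8).
  ||u|| = √((13.2111)² + (9.2111)² + (-8)²) = √(323.3776) ≈ 17.9827,  v_1 = u/||u|| ≈ (0.7347, 0.5122, -0.4449) (||v_1|| = 1).

λ_1 = 11.6056,  λ_2 = 6,  λ_3 = 4.3944;  v_1 ≈ (0.7347, 0.5122, -0.4449)


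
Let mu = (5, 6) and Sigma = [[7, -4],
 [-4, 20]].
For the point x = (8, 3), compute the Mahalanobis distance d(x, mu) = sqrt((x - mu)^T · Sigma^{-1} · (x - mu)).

Step 1 — centre the observation: (x - mu) = (3, -3).

Step 2 — invert Sigma. det(Sigma) = 7·20 - (-4)² = 124.
  Sigma^{-1} = (1/det) · [[d, -b], [-b, a]] = [[0.1613, 0.0323],
 [0.0323, 0.0565]].

Step 3 — form the quadratic (x - mu)^T · Sigma^{-1} · (x - mu):
  Sigma^{-1} · (x - mu) = (0.3871, -0.0726).
  (x - mu)^T · [Sigma^{-1} · (x - mu)] = (3)·(0.3871) + (-3)·(-0.0726) = 1.379.

Step 4 — take square root: d = √(1.379) ≈ 1.1743.

d(x, mu) = √(1.379) ≈ 1.1743


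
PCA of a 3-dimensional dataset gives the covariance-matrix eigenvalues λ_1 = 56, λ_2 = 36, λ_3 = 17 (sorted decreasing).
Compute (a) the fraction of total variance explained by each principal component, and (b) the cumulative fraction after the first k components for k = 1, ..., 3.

Step 1 — total variance = trace(Sigma) = Σ λ_i = 56 + 36 + 17 = 109.

Step 2 — fraction explained by component i = λ_i / Σ λ:
  PC1: 56/109 = 0.5138
  PC2: 36/109 = 0.3303
  PC3: 17/109 = 0.156

Step 3 — cumulative fraction after k components = (λ_1 + ... + λ_k) / Σ λ:
  k = 1: 56/109 = 0.5138
  k = 2: (56 + 36)/109 = 92/109 = 0.844
  k = 3: (56 + 36 + 17)/109 = 109/109 = 1

Summary (fraction, with percent):

explained: PC1 0.5138 (51.38%), PC2 0.3303 (33.03%), PC3 0.156 (15.6%);  cumulative: 0.5138, 0.844, 1


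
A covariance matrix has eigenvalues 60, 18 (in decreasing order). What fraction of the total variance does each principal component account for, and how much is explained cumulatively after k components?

Step 1 — total variance = trace(Sigma) = Σ λ_i = 60 + 18 = 78.

Step 2 — fraction explained by component i = λ_i / Σ λ:
  PC1: 60/78 = 0.7692
  PC2: 18/78 = 0.2308

Step 3 — cumulative fraction after k components = (λ_1 + ... + λ_k) / Σ λ:
  k = 1: 60/78 = 0.7692
  k = 2: (60 + 18)/78 = 78/78 = 1

Summary (fraction, with percent):

explained: PC1 0.7692 (76.92%), PC2 0.2308 (23.08%);  cumulative: 0.7692, 1


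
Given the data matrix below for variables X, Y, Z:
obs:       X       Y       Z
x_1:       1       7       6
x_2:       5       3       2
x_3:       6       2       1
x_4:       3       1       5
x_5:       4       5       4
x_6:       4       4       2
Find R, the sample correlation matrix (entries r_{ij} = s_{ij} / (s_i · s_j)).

Step 1 — column means:
  mean(X) = (1 + 5 + 6 + 3 + 4 + 4) / 6 = 23/6 = 3.8333
  mean(Y) = (7 + 3 + 2 + 1 + 5 + 4) / 6 = 22/6 = 3.6667
  mean(Z) = (6 + 2 + 1 + 5 + 4 + 2) / 6 = 20/6 = 3.3333

Step 2 — sample variances and covariances s[i,j] = (1/(n-1)) · Σ_k (x_{k,i} - mean_i) · (x_{k,j} - mean_j), with n-1 = 5:
  s[X,X] = ((-2.8333)·(-2.8333) + (1.1667)·(1.1667) + (2.1667)·(2.1667) + (-0.8333)·(-0.8333) + (0.1667)·(0.1667) + (0.1667)·(0.1667)) / 5 = 14.8333/5 = 2.9667
  s[X,Y] = ((-2.8333)·(3.3333) + (1.1667)·(-0.6667) + (2.1667)·(-1.6667) + (-0.8333)·(-2.6667) + (0.1667)·(1.3333) + (0.1667)·(0.3333)) / 5 = -11.3333/5 = -2.2667
  s[X,Z] = ((-2.8333)·(2.6667) + (1.1667)·(-1.3333) + (2.1667)·(-2.3333) + (-0.8333)·(1.6667) + (0.1667)·(0.6667) + (0.1667)·(-1.3333)) / 5 = -15.6667/5 = -3.1333
  s[Y,Y] = ((3.3333)·(3.3333) + (-0.6667)·(-0.6667) + (-1.6667)·(-1.6667) + (-2.6667)·(-2.6667) + (1.3333)·(1.3333) + (0.3333)·(0.3333)) / 5 = 23.3333/5 = 4.6667
  s[Y,Z] = ((3.3333)·(2.6667) + (-0.6667)·(-1.3333) + (-1.6667)·(-2.3333) + (-2.6667)·(1.6667) + (1.3333)·(0.6667) + (0.3333)·(-1.3333)) / 5 = 9.6667/5 = 1.9333
  s[Z,Z] = ((2.6667)·(2.6667) + (-1.3333)·(-1.3333) + (-2.3333)·(-2.3333) + (1.6667)·(1.6667) + (0.6667)·(0.6667) + (-1.3333)·(-1.3333)) / 5 = 19.3333/5 = 3.8667
  Sample standard deviations s_i = √(s[i,i]):
  s(X) = √(2.9667) = 1.7224
  s(Y) = √(4.6667) = 2.1602
  s(Z) = √(3.8667) = 1.9664

Step 3 — r_{ij} = s_{ij} / (s_i · s_j):
  r[X,X] = 1 (diagonal).
  r[X,Y] = -2.2667 / (1.7224 · 2.1602) = -2.2667 / 3.7208 = -0.6092
  r[X,Z] = -3.1333 / (1.7224 · 1.9664) = -3.1333 / 3.3869 = -0.9251
  r[Y,Y] = 1 (diagonal).
  r[Y,Z] = 1.9333 / (2.1602 · 1.9664) = 1.9333 / 4.2479 = 0.4551
  r[Z,Z] = 1 (diagonal).

R is symmetric with unit diagonal. Assembling:

R = [[1, -0.6092, -0.9251],
 [-0.6092, 1, 0.4551],
 [-0.9251, 0.4551, 1]]


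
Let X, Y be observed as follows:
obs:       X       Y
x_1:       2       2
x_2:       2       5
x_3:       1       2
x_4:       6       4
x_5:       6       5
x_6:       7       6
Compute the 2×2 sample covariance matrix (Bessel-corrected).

Step 1 — column means:
  mean(X) = (2 + 2 + 1 + 6 + 6 + 7) / 6 = 24/6 = 4
  mean(Y) = (2 + 5 + 2 + 4 + 5 + 6) / 6 = 24/6 = 4

Step 2 — sample covariance S[i,j] = (1/(n-1)) · Σ_k (x_{k,i} - mean_i) · (x_{k,j} - mean_j), with n-1 = 5.
  S[X,X] = ((-2)·(-2) + (-2)·(-2) + (-3)·(-3) + (2)·(2) + (2)·(2) + (3)·(3)) / 5 = 34/5 = 6.8
  S[X,Y] = ((-2)·(-2) + (-2)·(1) + (-3)·(-2) + (2)·(0) + (2)·(1) + (3)·(2)) / 5 = 16/5 = 3.2
  S[Y,Y] = ((-2)·(-2) + (1)·(1) + (-2)·(-2) + (0)·(0) + (1)·(1) + (2)·(2)) / 5 = 14/5 = 2.8

S is symmetric (S[j,i] = S[i,j]). Assembling:

S = [[6.8, 3.2],
 [3.2, 2.8]]


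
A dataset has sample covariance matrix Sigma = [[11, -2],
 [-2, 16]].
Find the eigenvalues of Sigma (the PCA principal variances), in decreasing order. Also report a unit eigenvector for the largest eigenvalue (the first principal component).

Step 1 — characteristic polynomial of 2×2 Sigma:
  det(Sigma - λI) = λ² - trace · λ + det = 0.
  trace = 11 + 16 = 27, det = 11·16 - (-2)² = 172.
Step 2 — discriminant:
  Δ = trace² - 4·det = 729 - 688 = 41.
Step 3 — eigenvalues:
  λ = (trace ± √Δ)/2 = (27 ± 6.4031)/2,
  λ_1 = 16.7016,  λ_2 = 10.2984.

Step 4 — unit eigenvector for λ_1: solve (Sigma - λ_1 I)v = 0. First row:
  (11 - 16.7016)·v_x + (-2)·v_y = 0, i.e. (-5.7016)·v_x + (-2)·v_y = 0,
  so v ∝ (b, λ_1 - a) = (-2, 5.7016); multiply by -1 so the first entry is positive: u = (2, -5.7016).
  ||u|| = √((2)² + (-5.7016)²) = √(36.5078) ≈ 6.0422,
  v_1 = u/||u|| ≈ (0.331, -0.9436) (||v_1|| = 1).

λ_1 = 16.7016,  λ_2 = 10.2984;  v_1 ≈ (0.331, -0.9436)


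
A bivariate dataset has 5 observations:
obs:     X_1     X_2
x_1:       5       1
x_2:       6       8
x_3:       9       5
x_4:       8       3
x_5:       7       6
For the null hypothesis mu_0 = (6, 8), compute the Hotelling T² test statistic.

Step 1 — sample mean vector:
  mean(X_1) = (5 + 6 + 9 + 8 + 7) / 5 = 35/5 = 7
  mean(X_2) = (1 + 8 + 5 + 3 + 6) / 5 = 23/5 = 4.6
  x̄ = (7, 4.6),  deviation x̄ - mu_0 = (7, 4.6) - (6, 8) = (1, -3.4).

Step 2 — sample covariance matrix, S[i,j] = (1/(n-1)) · Σ_k (x_{k,i} - mean_i) · (x_{k,j} - mean_j), divisor n-1 = 4:
  S[X_1,X_1] = ((-2)·(-2) + (-1)·(-1) + (2)·(2) + (1)·(1) + (0)·(0)) / 4 = 10/4 = 2.5
  S[X_1,X_2] = ((-2)·(-3.6) + (-1)·(3.4) + (2)·(0.4) + (1)·(-1.6) + (0)·(1.4)) / 4 = 3/4 = 0.75
  S[X_2,X_2] = ((-3.6)·(-3.6) + (3.4)·(3.4) + (0.4)·(0.4) + (-1.6)·(-1.6) + (1.4)·(1.4)) / 4 = 29.2/4 = 7.3
  S = [[2.5, 0.75],
 [0.75, 7.3]].

Step 3 — invert S. det(S) = 2.5·7.3 - (0.75)² = 17.6875.
  S^{-1} = (1/det) · [[d, -b], [-b, a]] = [[0.4127, -0.0424],
 [-0.0424, 0.1413]].

Step 4 — quadratic form (x̄ - mu_0)^T · S^{-1} · (x̄ - mu_0):
  S^{-1} · (x̄ - mu_0) = (0.5569, -0.523),
  (x̄ - mu_0)^T · [...] = (1)·(0.5569) + (-3.4)·(-0.523) = 2.335.

Step 5 — scale by n: T² = 5 · 2.335 = 11.6749.

T² ≈ 11.6749


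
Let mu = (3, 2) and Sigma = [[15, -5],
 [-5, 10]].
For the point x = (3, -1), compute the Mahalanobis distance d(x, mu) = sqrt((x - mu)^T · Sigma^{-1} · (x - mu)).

Step 1 — centre the observation: (x - mu) = (0, -3).

Step 2 — invert Sigma. det(Sigma) = 15·10 - (-5)² = 125.
  Sigma^{-1} = (1/det) · [[d, -b], [-b, a]] = [[0.08, 0.04],
 [0.04, 0.12]].

Step 3 — form the quadratic (x - mu)^T · Sigma^{-1} · (x - mu):
  Sigma^{-1} · (x - mu) = (-0.12, -0.36).
  (x - mu)^T · [Sigma^{-1} · (x - mu)] = (0)·(-0.12) + (-3)·(-0.36) = 1.08.

Step 4 — take square root: d = √(1.08) ≈ 1.0392.

d(x, mu) = √(1.08) ≈ 1.0392


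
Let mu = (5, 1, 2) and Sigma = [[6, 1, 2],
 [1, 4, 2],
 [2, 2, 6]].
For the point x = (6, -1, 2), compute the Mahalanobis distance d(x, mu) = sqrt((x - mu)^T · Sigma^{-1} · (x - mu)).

Step 1 — centre the observation: (x - mu) = (1, -2, 0).

Step 2 — invert Sigma (cofactor / det for 3×3, or solve directly):
  Sigma^{-1} = [[0.1887, -0.0189, -0.0566],
 [-0.0189, 0.3019, -0.0943],
 [-0.0566, -0.0943, 0.217]].

Step 3 — form the quadratic (x - mu)^T · Sigma^{-1} · (x - mu):
  Sigma^{-1} · (x - mu) = (0.2264, -0.6226, 0.1321).
  (x - mu)^T · [Sigma^{-1} · (x - mu)] = (1)·(0.2264) + (-2)·(-0.6226) + (0)·(0.1321) = 1.4717.

Step 4 — take square root: d = √(1.4717) ≈ 1.2131.

d(x, mu) = √(1.4717) ≈ 1.2131


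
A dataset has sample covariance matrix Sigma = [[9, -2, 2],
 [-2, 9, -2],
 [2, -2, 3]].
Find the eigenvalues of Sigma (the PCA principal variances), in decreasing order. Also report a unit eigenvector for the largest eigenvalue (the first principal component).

Step 1 — characteristic polynomial p(λ) = det(λI - Sigma) = λ³ - tr·λ² + c_1·λ - det, where tr = trace, c_1 = sum of the principal 2×2 minors, det = det(Sigma):
  tr = 9 + 9 + 3 = 21,
  c_1 = (9·9 - (-2)²) + (9·3 - (2)²) + (9·3 - (-2)²) = 77 + 23 + 23 = 123,
  det = 9·(9·3 - (-2)²) - (-2)·((-2)·3 - (-2)·(2)) + (2)·((-2)·(-2) - 9·(2)) = 9·(23) - (-2)·(-2) + (2)·(-14) = 175.
  So p(λ) = λ³ - 21λ² + 123λ - 175.
Step 2 — look for an integer root (rational root theorem: any rational root is an integer divisor of 175). Testing λ = 7:
  p(7) = 343 - 1029 + 861 - 175 = 0  ✓
  Dividing out (λ - 7): p(λ) = (λ - 7)(λ² - 14λ + 25).
Step 3 — remaining eigenvalues from the quadratic λ² - 14λ + 25 = 0:
  Δ = 14² - 4·25 = 196 - 100 = 96,  λ = (14 ± √96)/2 = (14 ± 9.798)/2 ≈ 11.899 or 2.101.
  Sorted: λ_1 = 11.899,  λ_2 = 7,  λ_3 = 2.101  (check: sum = 21 = tr ✓).

Step 4 — unit eigenvector for λ_1 ≈ 11.899: v spans the null space of (Sigma - λ_1 I), whose rows are
  r_1 = (-2.899, -2, 2),  r_2 = (-2, -2.899, -2),  r_3 = (2, -2, -8.899).
  v is orthogonal to every row, so take v ∝ r_1 × r_2 = ((-2)·(-2) - (2)·(-2.899), (2)·(-2) - (-2.899)·(-2), (-2.899)·(-2.899) - (-2)·(-2)) ≈ (9.798, -9.798, 4.4041).
  Let u = (9.798, -9.798, 4.4041).
  ||u|| = √((9.798)² + (-9.798)² + (4.4041)²) = √(211.3959) ≈ 14.5395,  v_1 = u/||u|| ≈ (0.6739, -0.6739, 0.3029) (||v_1|| = 1).

λ_1 = 11.899,  λ_2 = 7,  λ_3 = 2.101;  v_1 ≈ (0.6739, -0.6739, 0.3029)


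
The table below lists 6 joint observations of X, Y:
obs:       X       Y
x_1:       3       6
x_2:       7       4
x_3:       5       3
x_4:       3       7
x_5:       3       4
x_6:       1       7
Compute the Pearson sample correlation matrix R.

Step 1 — column means:
  mean(X) = (3 + 7 + 5 + 3 + 3 + 1) / 6 = 22/6 = 3.6667
  mean(Y) = (6 + 4 + 3 + 7 + 4 + 7) / 6 = 31/6 = 5.1667

Step 2 — sample variances and covariances s[i,j] = (1/(n-1)) · Σ_k (x_{k,i} - mean_i) · (x_{k,j} - mean_j), with n-1 = 5:
  s[X,X] = ((-0.6667)·(-0.6667) + (3.3333)·(3.3333) + (1.3333)·(1.3333) + (-0.6667)·(-0.6667) + (-0.6667)·(-0.6667) + (-2.6667)·(-2.6667)) / 5 = 21.3333/5 = 4.2667
  s[X,Y] = ((-0.6667)·(0.8333) + (3.3333)·(-1.1667) + (1.3333)·(-2.1667) + (-0.6667)·(1.8333) + (-0.6667)·(-1.1667) + (-2.6667)·(1.8333)) / 5 = -12.6667/5 = -2.5333
  s[Y,Y] = ((0.8333)·(0.8333) + (-1.1667)·(-1.1667) + (-2.1667)·(-2.1667) + (1.8333)·(1.8333) + (-1.1667)·(-1.1667) + (1.8333)·(1.8333)) / 5 = 14.8333/5 = 2.9667
  Sample standard deviations s_i = √(s[i,i]):
  s(X) = √(4.2667) = 2.0656
  s(Y) = √(2.9667) = 1.7224

Step 3 — r_{ij} = s_{ij} / (s_i · s_j):
  r[X,X] = 1 (diagonal).
  r[X,Y] = -2.5333 / (2.0656 · 1.7224) = -2.5333 / 3.5578 = -0.7121
  r[Y,Y] = 1 (diagonal).

R is symmetric with unit diagonal. Assembling:

R = [[1, -0.7121],
 [-0.7121, 1]]


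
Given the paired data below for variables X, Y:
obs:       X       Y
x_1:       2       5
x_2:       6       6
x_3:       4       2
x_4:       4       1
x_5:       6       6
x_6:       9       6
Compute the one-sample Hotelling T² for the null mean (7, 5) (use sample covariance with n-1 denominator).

Step 1 — sample mean vector:
  mean(X) = (2 + 6 + 4 + 4 + 6 + 9) / 6 = 31/6 = 5.1667
  mean(Y) = (5 + 6 + 2 + 1 + 6 + 6) / 6 = 26/6 = 4.3333
  x̄ = (5.1667, 4.3333),  deviation x̄ - mu_0 = (5.1667, 4.3333) - (7, 5) = (-1.8333, -0.6667).

Step 2 — sample covariance matrix, S[i,j] = (1/(n-1)) · Σ_k (x_{k,i} - mean_i) · (x_{k,j} - mean_j), divisor n-1 = 5:
  S[X,X] = ((-3.1667)·(-3.1667) + (0.8333)·(0.8333) + (-1.1667)·(-1.1667) + (-1.1667)·(-1.1667) + (0.8333)·(0.8333) + (3.8333)·(3.8333)) / 5 = 28.8333/5 = 5.7667
  S[X,Y] = ((-3.1667)·(0.6667) + (0.8333)·(1.6667) + (-1.1667)·(-2.3333) + (-1.1667)·(-3.3333) + (0.8333)·(1.6667) + (3.8333)·(1.6667)) / 5 = 13.6667/5 = 2.7333
  S[Y,Y] = ((0.6667)·(0.6667) + (1.6667)·(1.6667) + (-2.3333)·(-2.3333) + (-3.3333)·(-3.3333) + (1.6667)·(1.6667) + (1.6667)·(1.6667)) / 5 = 25.3333/5 = 5.0667
  S = [[5.7667, 2.7333],
 [2.7333, 5.0667]].

Step 3 — invert S. det(S) = 5.7667·5.0667 - (2.7333)² = 21.7467.
  S^{-1} = (1/det) · [[d, -b], [-b, a]] = [[0.233, -0.1257],
 [-0.1257, 0.2652]].

Step 4 — quadratic form (x̄ - mu_0)^T · S^{-1} · (x̄ - mu_0):
  S^{-1} · (x̄ - mu_0) = (-0.3433, 0.0536),
  (x̄ - mu_0)^T · [...] = (-1.8333)·(-0.3433) + (-0.6667)·(0.0536) = 0.5937.

Step 5 — scale by n: T² = 6 · 0.5937 = 3.5622.

T² ≈ 3.5622


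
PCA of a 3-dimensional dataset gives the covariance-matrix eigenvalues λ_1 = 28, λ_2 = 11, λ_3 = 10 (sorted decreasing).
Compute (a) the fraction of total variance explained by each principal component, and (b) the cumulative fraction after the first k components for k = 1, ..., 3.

Step 1 — total variance = trace(Sigma) = Σ λ_i = 28 + 11 + 10 = 49.

Step 2 — fraction explained by component i = λ_i / Σ λ:
  PC1: 28/49 = 0.5714
  PC2: 11/49 = 0.2245
  PC3: 10/49 = 0.2041

Step 3 — cumulative fraction after k components = (λ_1 + ... + λ_k) / Σ λ:
  k = 1: 28/49 = 0.5714
  k = 2: (28 + 11)/49 = 39/49 = 0.7959
  k = 3: (28 + 11 + 10)/49 = 49/49 = 1

Summary (fraction, with percent):

explained: PC1 0.5714 (57.14%), PC2 0.2245 (22.45%), PC3 0.2041 (20.41%);  cumulative: 0.5714, 0.7959, 1


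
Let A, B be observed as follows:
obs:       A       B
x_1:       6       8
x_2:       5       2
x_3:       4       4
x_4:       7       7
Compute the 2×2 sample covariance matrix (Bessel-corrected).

Step 1 — column means:
  mean(A) = (6 + 5 + 4 + 7) / 4 = 22/4 = 5.5
  mean(B) = (8 + 2 + 4 + 7) / 4 = 21/4 = 5.25

Step 2 — sample covariance S[i,j] = (1/(n-1)) · Σ_k (x_{k,i} - mean_i) · (x_{k,j} - mean_j), with n-1 = 3.
  S[A,A] = ((0.5)·(0.5) + (-0.5)·(-0.5) + (-1.5)·(-1.5) + (1.5)·(1.5)) / 3 = 5/3 = 1.6667
  S[A,B] = ((0.5)·(2.75) + (-0.5)·(-3.25) + (-1.5)·(-1.25) + (1.5)·(1.75)) / 3 = 7.5/3 = 2.5
  S[B,B] = ((2.75)·(2.75) + (-3.25)·(-3.25) + (-1.25)·(-1.25) + (1.75)·(1.75)) / 3 = 22.75/3 = 7.5833

S is symmetric (S[j,i] = S[i,j]). Assembling:

S = [[1.6667, 2.5],
 [2.5, 7.5833]]


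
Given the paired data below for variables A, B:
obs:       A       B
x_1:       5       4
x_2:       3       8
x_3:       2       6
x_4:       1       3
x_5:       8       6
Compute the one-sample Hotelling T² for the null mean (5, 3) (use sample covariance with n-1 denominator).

Step 1 — sample mean vector:
  mean(A) = (5 + 3 + 2 + 1 + 8) / 5 = 19/5 = 3.8
  mean(B) = (4 + 8 + 6 + 3 + 6) / 5 = 27/5 = 5.4
  x̄ = (3.8, 5.4),  deviation x̄ - mu_0 = (3.8, 5.4) - (5, 3) = (-1.2, 2.4).

Step 2 — sample covariance matrix, S[i,j] = (1/(n-1)) · Σ_k (x_{k,i} - mean_i) · (x_{k,j} - mean_j), divisor n-1 = 4:
  S[A,A] = ((1.2)·(1.2) + (-0.8)·(-0.8) + (-1.8)·(-1.8) + (-2.8)·(-2.8) + (4.2)·(4.2)) / 4 = 30.8/4 = 7.7
  S[A,B] = ((1.2)·(-1.4) + (-0.8)·(2.6) + (-1.8)·(0.6) + (-2.8)·(-2.4) + (4.2)·(0.6)) / 4 = 4.4/4 = 1.1
  S[B,B] = ((-1.4)·(-1.4) + (2.6)·(2.6) + (0.6)·(0.6) + (-2.4)·(-2.4) + (0.6)·(0.6)) / 4 = 15.2/4 = 3.8
  S = [[7.7, 1.1],
 [1.1, 3.8]].

Step 3 — invert S. det(S) = 7.7·3.8 - (1.1)² = 28.05.
  S^{-1} = (1/det) · [[d, -b], [-b, a]] = [[0.1355, -0.0392],
 [-0.0392, 0.2745]].

Step 4 — quadratic form (x̄ - mu_0)^T · S^{-1} · (x̄ - mu_0):
  S^{-1} · (x̄ - mu_0) = (-0.2567, 0.7059),
  (x̄ - mu_0)^T · [...] = (-1.2)·(-0.2567) + (2.4)·(0.7059) = 2.0021.

Step 5 — scale by n: T² = 5 · 2.0021 = 10.0107.

T² ≈ 10.0107


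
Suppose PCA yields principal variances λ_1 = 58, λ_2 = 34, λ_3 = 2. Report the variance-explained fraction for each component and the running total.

Step 1 — total variance = trace(Sigma) = Σ λ_i = 58 + 34 + 2 = 94.

Step 2 — fraction explained by component i = λ_i / Σ λ:
  PC1: 58/94 = 0.617
  PC2: 34/94 = 0.3617
  PC3: 2/94 = 0.0213

Step 3 — cumulative fraction after k components = (λ_1 + ... + λ_k) / Σ λ:
  k = 1: 58/94 = 0.617
  k = 2: (58 + 34)/94 = 92/94 = 0.9787
  k = 3: (58 + 34 + 2)/94 = 94/94 = 1

Summary (fraction, with percent):

explained: PC1 0.617 (61.7%), PC2 0.3617 (36.17%), PC3 0.0213 (2.13%);  cumulative: 0.617, 0.9787, 1


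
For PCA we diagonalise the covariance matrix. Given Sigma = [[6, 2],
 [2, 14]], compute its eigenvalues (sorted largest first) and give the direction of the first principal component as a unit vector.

Step 1 — characteristic polynomial of 2×2 Sigma:
  det(Sigma - λI) = λ² - trace · λ + det = 0.
  trace = 6 + 14 = 20, det = 6·14 - (2)² = 80.
Step 2 — discriminant:
  Δ = trace² - 4·det = 400 - 320 = 80.
Step 3 — eigenvalues:
  λ = (trace ± √Δ)/2 = (20 ± 8.9443)/2,
  λ_1 = 14.4721,  λ_2 = 5.5279.

Step 4 — unit eigenvector for λ_1: solve (Sigma - λ_1 I)v = 0. First row:
  (6 - 14.4721)·v_x + (2)·v_y = 0, i.e. (-8.4721)·v_x + (2)·v_y = 0,
  so v ∝ (b, λ_1 - a) = (2, 8.4721) = u.
  ||u|| = √((2)² + (8.4721)²) = √(75.7771) ≈ 8.705,
  v_1 = u/||u|| ≈ (0.2298, 0.9732) (||v_1|| = 1).

λ_1 = 14.4721,  λ_2 = 5.5279;  v_1 ≈ (0.2298, 0.9732)


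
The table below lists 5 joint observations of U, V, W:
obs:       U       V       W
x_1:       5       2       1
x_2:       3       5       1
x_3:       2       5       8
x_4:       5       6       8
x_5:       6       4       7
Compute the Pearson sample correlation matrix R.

Step 1 — column means:
  mean(U) = (5 + 3 + 2 + 5 + 6) / 5 = 21/5 = 4.2
  mean(V) = (2 + 5 + 5 + 6 + 4) / 5 = 22/5 = 4.4
  mean(W) = (1 + 1 + 8 + 8 + 7) / 5 = 25/5 = 5

Step 2 — sample variances and covariances s[i,j] = (1/(n-1)) · Σ_k (x_{k,i} - mean_i) · (x_{k,j} - mean_j), with n-1 = 4:
  s[U,U] = ((0.8)·(0.8) + (-1.2)·(-1.2) + (-2.2)·(-2.2) + (0.8)·(0.8) + (1.8)·(1.8)) / 4 = 10.8/4 = 2.7
  s[U,V] = ((0.8)·(-2.4) + (-1.2)·(0.6) + (-2.2)·(0.6) + (0.8)·(1.6) + (1.8)·(-0.4)) / 4 = -3.4/4 = -0.85
  s[U,W] = ((0.8)·(-4) + (-1.2)·(-4) + (-2.2)·(3) + (0.8)·(3) + (1.8)·(2)) / 4 = 1/4 = 0.25
  s[V,V] = ((-2.4)·(-2.4) + (0.6)·(0.6) + (0.6)·(0.6) + (1.6)·(1.6) + (-0.4)·(-0.4)) / 4 = 9.2/4 = 2.3
  s[V,W] = ((-2.4)·(-4) + (0.6)·(-4) + (0.6)·(3) + (1.6)·(3) + (-0.4)·(2)) / 4 = 13/4 = 3.25
  s[W,W] = ((-4)·(-4) + (-4)·(-4) + (3)·(3) + (3)·(3) + (2)·(2)) / 4 = 54/4 = 13.5
  Sample standard deviations s_i = √(s[i,i]):
  s(U) = √(2.7) = 1.6432
  s(V) = √(2.3) = 1.5166
  s(W) = √(13.5) = 3.6742

Step 3 — r_{ij} = s_{ij} / (s_i · s_j):
  r[U,U] = 1 (diagonal).
  r[U,V] = -0.85 / (1.6432 · 1.5166) = -0.85 / 2.492 = -0.3411
  r[U,W] = 0.25 / (1.6432 · 3.6742) = 0.25 / 6.0374 = 0.0414
  r[V,V] = 1 (diagonal).
  r[V,W] = 3.25 / (1.5166 · 3.6742) = 3.25 / 5.5723 = 0.5832
  r[W,W] = 1 (diagonal).

R is symmetric with unit diagonal. Assembling:

R = [[1, -0.3411, 0.0414],
 [-0.3411, 1, 0.5832],
 [0.0414, 0.5832, 1]]


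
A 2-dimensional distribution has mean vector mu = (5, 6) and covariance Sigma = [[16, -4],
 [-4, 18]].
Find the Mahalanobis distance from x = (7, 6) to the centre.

Step 1 — centre the observation: (x - mu) = (2, 0).

Step 2 — invert Sigma. det(Sigma) = 16·18 - (-4)² = 272.
  Sigma^{-1} = (1/det) · [[d, -b], [-b, a]] = [[0.0662, 0.0147],
 [0.0147, 0.0588]].

Step 3 — form the quadratic (x - mu)^T · Sigma^{-1} · (x - mu):
  Sigma^{-1} · (x - mu) = (0.1324, 0.0294).
  (x - mu)^T · [Sigma^{-1} · (x - mu)] = (2)·(0.1324) + (0)·(0.0294) = 0.2647.

Step 4 — take square root: d = √(0.2647) ≈ 0.5145.

d(x, mu) = √(0.2647) ≈ 0.5145


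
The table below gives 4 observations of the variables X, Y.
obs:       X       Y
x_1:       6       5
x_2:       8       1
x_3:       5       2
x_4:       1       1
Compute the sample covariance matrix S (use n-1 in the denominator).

Step 1 — column means:
  mean(X) = (6 + 8 + 5 + 1) / 4 = 20/4 = 5
  mean(Y) = (5 + 1 + 2 + 1) / 4 = 9/4 = 2.25

Step 2 — sample covariance S[i,j] = (1/(n-1)) · Σ_k (x_{k,i} - mean_i) · (x_{k,j} - mean_j), with n-1 = 3.
  S[X,X] = ((1)·(1) + (3)·(3) + (0)·(0) + (-4)·(-4)) / 3 = 26/3 = 8.6667
  S[X,Y] = ((1)·(2.75) + (3)·(-1.25) + (0)·(-0.25) + (-4)·(-1.25)) / 3 = 4/3 = 1.3333
  S[Y,Y] = ((2.75)·(2.75) + (-1.25)·(-1.25) + (-0.25)·(-0.25) + (-1.25)·(-1.25)) / 3 = 10.75/3 = 3.5833

S is symmetric (S[j,i] = S[i,j]). Assembling:

S = [[8.6667, 1.3333],
 [1.3333, 3.5833]]


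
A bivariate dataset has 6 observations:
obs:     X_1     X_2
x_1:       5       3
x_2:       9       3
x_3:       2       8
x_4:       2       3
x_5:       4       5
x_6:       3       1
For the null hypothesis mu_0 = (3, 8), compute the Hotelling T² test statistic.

Step 1 — sample mean vector:
  mean(X_1) = (5 + 9 + 2 + 2 + 4 + 3) / 6 = 25/6 = 4.1667
  mean(X_2) = (3 + 3 + 8 + 3 + 5 + 1) / 6 = 23/6 = 3.8333
  x̄ = (4.1667, 3.8333),  deviation x̄ - mu_0 = (4.1667, 3.8333) - (3, 8) = (1.1667, -4.1667).

Step 2 — sample covariance matrix, S[i,j] = (1/(n-1)) · Σ_k (x_{k,i} - mean_i) · (x_{k,j} - mean_j), divisor n-1 = 5:
  S[X_1,X_1] = ((0.8333)·(0.8333) + (4.8333)·(4.8333) + (-2.1667)·(-2.1667) + (-2.1667)·(-2.1667) + (-0.1667)·(-0.1667) + (-1.1667)·(-1.1667)) / 5 = 34.8333/5 = 6.9667
  S[X_1,X_2] = ((0.8333)·(-0.8333) + (4.8333)·(-0.8333) + (-2.1667)·(4.1667) + (-2.1667)·(-0.8333) + (-0.1667)·(1.1667) + (-1.1667)·(-2.8333)) / 5 = -8.8333/5 = -1.7667
  S[X_2,X_2] = ((-0.8333)·(-0.8333) + (-0.8333)·(-0.8333) + (4.1667)·(4.1667) + (-0.8333)·(-0.8333) + (1.1667)·(1.1667) + (-2.8333)·(-2.8333)) / 5 = 28.8333/5 = 5.7667
  S = [[6.9667, -1.7667],
 [-1.7667, 5.7667]].

Step 3 — invert S. det(S) = 6.9667·5.7667 - (-1.7667)² = 37.0533.
  S^{-1} = (1/det) · [[d, -b], [-b, a]] = [[0.1556, 0.0477],
 [0.0477, 0.188]].

Step 4 — quadratic form (x̄ - mu_0)^T · S^{-1} · (x̄ - mu_0):
  S^{-1} · (x̄ - mu_0) = (-0.0171, -0.7278),
  (x̄ - mu_0)^T · [...] = (1.1667)·(-0.0171) + (-4.1667)·(-0.7278) = 3.0125.

Step 5 — scale by n: T² = 6 · 3.0125 = 18.0748.

T² ≈ 18.0748


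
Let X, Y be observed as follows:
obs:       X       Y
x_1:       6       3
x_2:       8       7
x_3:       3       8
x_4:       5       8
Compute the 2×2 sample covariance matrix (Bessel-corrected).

Step 1 — column means:
  mean(X) = (6 + 8 + 3 + 5) / 4 = 22/4 = 5.5
  mean(Y) = (3 + 7 + 8 + 8) / 4 = 26/4 = 6.5

Step 2 — sample covariance S[i,j] = (1/(n-1)) · Σ_k (x_{k,i} - mean_i) · (x_{k,j} - mean_j), with n-1 = 3.
  S[X,X] = ((0.5)·(0.5) + (2.5)·(2.5) + (-2.5)·(-2.5) + (-0.5)·(-0.5)) / 3 = 13/3 = 4.3333
  S[X,Y] = ((0.5)·(-3.5) + (2.5)·(0.5) + (-2.5)·(1.5) + (-0.5)·(1.5)) / 3 = -5/3 = -1.6667
  S[Y,Y] = ((-3.5)·(-3.5) + (0.5)·(0.5) + (1.5)·(1.5) + (1.5)·(1.5)) / 3 = 17/3 = 5.6667

S is symmetric (S[j,i] = S[i,j]). Assembling:

S = [[4.3333, -1.6667],
 [-1.6667, 5.6667]]


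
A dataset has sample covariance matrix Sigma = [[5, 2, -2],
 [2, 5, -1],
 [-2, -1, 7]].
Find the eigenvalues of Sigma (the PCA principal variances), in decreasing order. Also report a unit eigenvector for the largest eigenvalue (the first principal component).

Step 1 — characteristic polynomial p(λ) = det(λI - Sigma) = λ³ - tr·λ² + c_1·λ - det, where tr = trace, c_1 = sum of the principal 2×2 minors, det = det(Sigma):
  tr = 5 + 5 + 7 = 17,
  c_1 = (5·5 - (2)²) + (5·7 - (-2)²) + (5·7 - (-1)²) = 21 + 31 + 34 = 86,
  det = 5·(5·7 - (-1)²) - (2)·((2)·7 - (-1)·(-2)) + (-2)·((2)·(-1) - 5·(-2)) = 5·(34) - (2)·(12) + (-2)·(8) = 130.
  So p(λ) = λ³ - 17λ² + 86λ - 130.
Step 2 — look for an integer root (rational root theorem: any rational root is an integer divisor of 130). Testing λ = 5:
  p(5) = 125 - 425 + 430 - 130 = 0  ✓
  Dividing out (λ - 5): p(λ) = (λ - 5)(λ² - 12λ + 26).
Step 3 — remaining eigenvalues from the quadratic λ² - 12λ + 26 = 0:
  Δ = 12² - 4·26 = 144 - 104 = 40,  λ = (12 ± √40)/2 = (12 ± 6.3246)/2 ≈ 9.1623 or 2.8377.
  Sorted: λ_1 = 9.1623,  λ_2 = 5,  λ_3 = 2.8377  (check: sum = 17 = tr ✓).

Step 4 — unit eigenvector for λ_1 ≈ 9.1623: v spans the null space of (Sigma - λ_1 I), whose rows are
  r_1 = (-4.1623, 2, -2),  r_2 = (2, -4.1623, -1),  r_3 = (-2, -1, -2.1623).
  v is orthogonal to every row, so take v ∝ r_1 × r_2 = ((2)·(-1) - (-2)·(-4.1623), (-2)·(2) - (-4.1623)·(-1), (-4.1623)·(-4.1623) - (2)·(2)) ≈ (-10.3246, -8.1623, 13.3246).
  Rescale (multiply by -1 so the first nonzero entry is positive): u = (10.3246, 8.1623, -13.3246).
  ||u|| = √((10.3246)² + (8.1623)² + (-13.3246)²) = √(350.763) ≈ 18.7287,  v_1 = u/||u|| ≈ (0.5513, 0.4358, -0.7115) (||v_1|| = 1).

λ_1 = 9.1623,  λ_2 = 5,  λ_3 = 2.8377;  v_1 ≈ (0.5513, 0.4358, -0.7115)


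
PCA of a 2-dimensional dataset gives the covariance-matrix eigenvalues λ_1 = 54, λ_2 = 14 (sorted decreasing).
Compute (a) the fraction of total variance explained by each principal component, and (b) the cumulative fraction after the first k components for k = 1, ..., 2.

Step 1 — total variance = trace(Sigma) = Σ λ_i = 54 + 14 = 68.

Step 2 — fraction explained by component i = λ_i / Σ λ:
  PC1: 54/68 = 0.7941
  PC2: 14/68 = 0.2059

Step 3 — cumulative fraction after k components = (λ_1 + ... + λ_k) / Σ λ:
  k = 1: 54/68 = 0.7941
  k = 2: (54 + 14)/68 = 68/68 = 1

Summary (fraction, with percent):

explained: PC1 0.7941 (79.41%), PC2 0.2059 (20.59%);  cumulative: 0.7941, 1


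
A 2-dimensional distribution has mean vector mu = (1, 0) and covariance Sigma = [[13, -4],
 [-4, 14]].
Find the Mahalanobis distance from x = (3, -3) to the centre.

Step 1 — centre the observation: (x - mu) = (2, -3).

Step 2 — invert Sigma. det(Sigma) = 13·14 - (-4)² = 166.
  Sigma^{-1} = (1/det) · [[d, -b], [-b, a]] = [[0.0843, 0.0241],
 [0.0241, 0.0783]].

Step 3 — form the quadratic (x - mu)^T · Sigma^{-1} · (x - mu):
  Sigma^{-1} · (x - mu) = (0.0964, -0.1867).
  (x - mu)^T · [Sigma^{-1} · (x - mu)] = (2)·(0.0964) + (-3)·(-0.1867) = 0.753.

Step 4 — take square root: d = √(0.753) ≈ 0.8678.

d(x, mu) = √(0.753) ≈ 0.8678


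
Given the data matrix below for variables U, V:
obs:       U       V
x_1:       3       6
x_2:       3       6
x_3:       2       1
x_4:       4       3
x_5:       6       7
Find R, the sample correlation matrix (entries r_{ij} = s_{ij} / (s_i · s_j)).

Step 1 — column means:
  mean(U) = (3 + 3 + 2 + 4 + 6) / 5 = 18/5 = 3.6
  mean(V) = (6 + 6 + 1 + 3 + 7) / 5 = 23/5 = 4.6

Step 2 — sample variances and covariances s[i,j] = (1/(n-1)) · Σ_k (x_{k,i} - mean_i) · (x_{k,j} - mean_j), with n-1 = 4:
  s[U,U] = ((-0.6)·(-0.6) + (-0.6)·(-0.6) + (-1.6)·(-1.6) + (0.4)·(0.4) + (2.4)·(2.4)) / 4 = 9.2/4 = 2.3
  s[U,V] = ((-0.6)·(1.4) + (-0.6)·(1.4) + (-1.6)·(-3.6) + (0.4)·(-1.6) + (2.4)·(2.4)) / 4 = 9.2/4 = 2.3
  s[V,V] = ((1.4)·(1.4) + (1.4)·(1.4) + (-3.6)·(-3.6) + (-1.6)·(-1.6) + (2.4)·(2.4)) / 4 = 25.2/4 = 6.3
  Sample standard deviations s_i = √(s[i,i]):
  s(U) = √(2.3) = 1.5166
  s(V) = √(6.3) = 2.51

Step 3 — r_{ij} = s_{ij} / (s_i · s_j):
  r[U,U] = 1 (diagonal).
  r[U,V] = 2.3 / (1.5166 · 2.51) = 2.3 / 3.8066 = 0.6042
  r[V,V] = 1 (diagonal).

R is symmetric with unit diagonal. Assembling:

R = [[1, 0.6042],
 [0.6042, 1]]


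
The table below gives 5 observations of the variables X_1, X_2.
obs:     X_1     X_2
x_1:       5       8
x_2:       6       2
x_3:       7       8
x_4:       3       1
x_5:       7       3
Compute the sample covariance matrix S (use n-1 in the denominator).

Step 1 — column means:
  mean(X_1) = (5 + 6 + 7 + 3 + 7) / 5 = 28/5 = 5.6
  mean(X_2) = (8 + 2 + 8 + 1 + 3) / 5 = 22/5 = 4.4

Step 2 — sample covariance S[i,j] = (1/(n-1)) · Σ_k (x_{k,i} - mean_i) · (x_{k,j} - mean_j), with n-1 = 4.
  S[X_1,X_1] = ((-0.6)·(-0.6) + (0.4)·(0.4) + (1.4)·(1.4) + (-2.6)·(-2.6) + (1.4)·(1.4)) / 4 = 11.2/4 = 2.8
  S[X_1,X_2] = ((-0.6)·(3.6) + (0.4)·(-2.4) + (1.4)·(3.6) + (-2.6)·(-3.4) + (1.4)·(-1.4)) / 4 = 8.8/4 = 2.2
  S[X_2,X_2] = ((3.6)·(3.6) + (-2.4)·(-2.4) + (3.6)·(3.6) + (-3.4)·(-3.4) + (-1.4)·(-1.4)) / 4 = 45.2/4 = 11.3

S is symmetric (S[j,i] = S[i,j]). Assembling:

S = [[2.8, 2.2],
 [2.2, 11.3]]


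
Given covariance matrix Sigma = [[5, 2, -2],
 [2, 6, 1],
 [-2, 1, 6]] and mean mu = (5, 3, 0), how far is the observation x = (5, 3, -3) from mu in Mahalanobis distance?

Step 1 — centre the observation: (x - mu) = (0, 0, -3).

Step 2 — invert Sigma (cofactor / det for 3×3, or solve directly):
  Sigma^{-1} = [[0.2941, -0.1176, 0.1176],
 [-0.1176, 0.2185, -0.0756],
 [0.1176, -0.0756, 0.2185]].

Step 3 — form the quadratic (x - mu)^T · Sigma^{-1} · (x - mu):
  Sigma^{-1} · (x - mu) = (-0.3529, 0.2269, -0.6555).
  (x - mu)^T · [Sigma^{-1} · (x - mu)] = (0)·(-0.3529) + (0)·(0.2269) + (-3)·(-0.6555) = 1.9664.

Step 4 — take square root: d = √(1.9664) ≈ 1.4023.

d(x, mu) = √(1.9664) ≈ 1.4023


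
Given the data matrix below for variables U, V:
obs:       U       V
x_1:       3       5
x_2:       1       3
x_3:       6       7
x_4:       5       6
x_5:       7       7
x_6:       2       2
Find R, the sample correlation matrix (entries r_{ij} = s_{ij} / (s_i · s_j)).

Step 1 — column means:
  mean(U) = (3 + 1 + 6 + 5 + 7 + 2) / 6 = 24/6 = 4
  mean(V) = (5 + 3 + 7 + 6 + 7 + 2) / 6 = 30/6 = 5

Step 2 — sample variances and covariances s[i,j] = (1/(n-1)) · Σ_k (x_{k,i} - mean_i) · (x_{k,j} - mean_j), with n-1 = 5:
  s[U,U] = ((-1)·(-1) + (-3)·(-3) + (2)·(2) + (1)·(1) + (3)·(3) + (-2)·(-2)) / 5 = 28/5 = 5.6
  s[U,V] = ((-1)·(0) + (-3)·(-2) + (2)·(2) + (1)·(1) + (3)·(2) + (-2)·(-3)) / 5 = 23/5 = 4.6
  s[V,V] = ((0)·(0) + (-2)·(-2) + (2)·(2) + (1)·(1) + (2)·(2) + (-3)·(-3)) / 5 = 22/5 = 4.4
  Sample standard deviations s_i = √(s[i,i]):
  s(U) = √(5.6) = 2.3664
  s(V) = √(4.4) = 2.0976

Step 3 — r_{ij} = s_{ij} / (s_i · s_j):
  r[U,U] = 1 (diagonal).
  r[U,V] = 4.6 / (2.3664 · 2.0976) = 4.6 / 4.9639 = 0.9267
  r[V,V] = 1 (diagonal).

R is symmetric with unit diagonal. Assembling:

R = [[1, 0.9267],
 [0.9267, 1]]


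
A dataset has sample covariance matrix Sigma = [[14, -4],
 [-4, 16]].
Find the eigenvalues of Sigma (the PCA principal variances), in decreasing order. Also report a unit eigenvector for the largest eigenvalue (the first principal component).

Step 1 — characteristic polynomial of 2×2 Sigma:
  det(Sigma - λI) = λ² - trace · λ + det = 0.
  trace = 14 + 16 = 30, det = 14·16 - (-4)² = 208.
Step 2 — discriminant:
  Δ = trace² - 4·det = 900 - 832 = 68.
Step 3 — eigenvalues:
  λ = (trace ± √Δ)/2 = (30 ± 8.2462)/2,
  λ_1 = 19.1231,  λ_2 = 10.8769.

Step 4 — unit eigenvector for λ_1: solve (Sigma - λ_1 I)v = 0. First row:
  (14 - 19.1231)·v_x + (-4)·v_y = 0, i.e. (-5.1231)·v_x + (-4)·v_y = 0,
  so v ∝ (b, λ_1 - a) = (-4, 5.1231); multiply by -1 so the first entry is positive: u = (4, -5.1231).
  ||u|| = √((4)² + (-5.1231)²) = √(42.2462) ≈ 6.4997,
  v_1 = u/||u|| ≈ (0.6154, -0.7882) (||v_1|| = 1).

λ_1 = 19.1231,  λ_2 = 10.8769;  v_1 ≈ (0.6154, -0.7882)


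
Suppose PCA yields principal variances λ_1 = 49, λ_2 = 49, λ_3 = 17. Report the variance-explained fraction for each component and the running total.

Step 1 — total variance = trace(Sigma) = Σ λ_i = 49 + 49 + 17 = 115.

Step 2 — fraction explained by component i = λ_i / Σ λ:
  PC1: 49/115 = 0.4261
  PC2: 49/115 = 0.4261
  PC3: 17/115 = 0.1478

Step 3 — cumulative fraction after k components = (λ_1 + ... + λ_k) / Σ λ:
  k = 1: 49/115 = 0.4261
  k = 2: (49 + 49)/115 = 98/115 = 0.8522
  k = 3: (49 + 49 + 17)/115 = 115/115 = 1

Summary (fraction, with percent):

explained: PC1 0.4261 (42.61%), PC2 0.4261 (42.61%), PC3 0.1478 (14.78%);  cumulative: 0.4261, 0.8522, 1


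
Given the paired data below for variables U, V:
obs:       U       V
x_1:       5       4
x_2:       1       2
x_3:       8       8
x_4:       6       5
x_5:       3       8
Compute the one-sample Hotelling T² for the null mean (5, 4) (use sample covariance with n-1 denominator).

Step 1 — sample mean vector:
  mean(U) = (5 + 1 + 8 + 6 + 3) / 5 = 23/5 = 4.6
  mean(V) = (4 + 2 + 8 + 5 + 8) / 5 = 27/5 = 5.4
  x̄ = (4.6, 5.4),  deviation x̄ - mu_0 = (4.6, 5.4) - (5, 4) = (-0.4, 1.4).

Step 2 — sample covariance matrix, S[i,j] = (1/(n-1)) · Σ_k (x_{k,i} - mean_i) · (x_{k,j} - mean_j), divisor n-1 = 4:
  S[U,U] = ((0.4)·(0.4) + (-3.6)·(-3.6) + (3.4)·(3.4) + (1.4)·(1.4) + (-1.6)·(-1.6)) / 4 = 29.2/4 = 7.3
  S[U,V] = ((0.4)·(-1.4) + (-3.6)·(-3.4) + (3.4)·(2.6) + (1.4)·(-0.4) + (-1.6)·(2.6)) / 4 = 15.8/4 = 3.95
  S[V,V] = ((-1.4)·(-1.4) + (-3.4)·(-3.4) + (2.6)·(2.6) + (-0.4)·(-0.4) + (2.6)·(2.6)) / 4 = 27.2/4 = 6.8
  S = [[7.3, 3.95],
 [3.95, 6.8]].

Step 3 — invert S. det(S) = 7.3·6.8 - (3.95)² = 34.0375.
  S^{-1} = (1/det) · [[d, -b], [-b, a]] = [[0.1998, -0.116],
 [-0.116, 0.2145]].

Step 4 — quadratic form (x̄ - mu_0)^T · S^{-1} · (x̄ - mu_0):
  S^{-1} · (x̄ - mu_0) = (-0.2424, 0.3467),
  (x̄ - mu_0)^T · [...] = (-0.4)·(-0.2424) + (1.4)·(0.3467) = 0.5823.

Step 5 — scale by n: T² = 5 · 0.5823 = 2.9115.

T² ≈ 2.9115


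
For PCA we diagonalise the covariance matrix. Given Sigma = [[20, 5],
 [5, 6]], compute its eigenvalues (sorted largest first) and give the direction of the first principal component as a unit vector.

Step 1 — characteristic polynomial of 2×2 Sigma:
  det(Sigma - λI) = λ² - trace · λ + det = 0.
  trace = 20 + 6 = 26, det = 20·6 - (5)² = 95.
Step 2 — discriminant:
  Δ = trace² - 4·det = 676 - 380 = 296.
Step 3 — eigenvalues:
  λ = (trace ± √Δ)/2 = (26 ± 17.2047)/2,
  λ_1 = 21.6023,  λ_2 = 4.3977.

Step 4 — unit eigenvector for λ_1: solve (Sigma - λ_1 I)v = 0. First row:
  (20 - 21.6023)·v_x + (5)·v_y = 0, i.e. (-1.6023)·v_x + (5)·v_y = 0,
  so v ∝ (b, λ_1 - a) = (5, 1.6023) = u.
  ||u|| = √((5)² + (1.6023)²) = √(27.5674) ≈ 5.2505,
  v_1 = u/||u|| ≈ (0.9523, 0.3052) (||v_1|| = 1).

λ_1 = 21.6023,  λ_2 = 4.3977;  v_1 ≈ (0.9523, 0.3052)


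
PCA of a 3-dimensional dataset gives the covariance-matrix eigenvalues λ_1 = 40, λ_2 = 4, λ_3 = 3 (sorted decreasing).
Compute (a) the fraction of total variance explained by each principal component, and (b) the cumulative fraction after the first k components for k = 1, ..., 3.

Step 1 — total variance = trace(Sigma) = Σ λ_i = 40 + 4 + 3 = 47.

Step 2 — fraction explained by component i = λ_i / Σ λ:
  PC1: 40/47 = 0.8511
  PC2: 4/47 = 0.0851
  PC3: 3/47 = 0.0638

Step 3 — cumulative fraction after k components = (λ_1 + ... + λ_k) / Σ λ:
  k = 1: 40/47 = 0.8511
  k = 2: (40 + 4)/47 = 44/47 = 0.9362
  k = 3: (40 + 4 + 3)/47 = 47/47 = 1

Summary (fraction, with percent):

explained: PC1 0.8511 (85.11%), PC2 0.0851 (8.51%), PC3 0.0638 (6.38%);  cumulative: 0.8511, 0.9362, 1


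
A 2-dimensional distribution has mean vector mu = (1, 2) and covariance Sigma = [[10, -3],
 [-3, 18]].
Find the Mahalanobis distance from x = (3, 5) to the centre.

Step 1 — centre the observation: (x - mu) = (2, 3).

Step 2 — invert Sigma. det(Sigma) = 10·18 - (-3)² = 171.
  Sigma^{-1} = (1/det) · [[d, -b], [-b, a]] = [[0.1053, 0.0175],
 [0.0175, 0.0585]].

Step 3 — form the quadratic (x - mu)^T · Sigma^{-1} · (x - mu):
  Sigma^{-1} · (x - mu) = (0.2632, 0.2105).
  (x - mu)^T · [Sigma^{-1} · (x - mu)] = (2)·(0.2632) + (3)·(0.2105) = 1.1579.

Step 4 — take square root: d = √(1.1579) ≈ 1.0761.

d(x, mu) = √(1.1579) ≈ 1.0761


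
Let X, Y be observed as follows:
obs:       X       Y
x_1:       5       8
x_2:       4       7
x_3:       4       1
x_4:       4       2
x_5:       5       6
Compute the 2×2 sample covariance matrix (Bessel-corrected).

Step 1 — column means:
  mean(X) = (5 + 4 + 4 + 4 + 5) / 5 = 22/5 = 4.4
  mean(Y) = (8 + 7 + 1 + 2 + 6) / 5 = 24/5 = 4.8

Step 2 — sample covariance S[i,j] = (1/(n-1)) · Σ_k (x_{k,i} - mean_i) · (x_{k,j} - mean_j), with n-1 = 4.
  S[X,X] = ((0.6)·(0.6) + (-0.4)·(-0.4) + (-0.4)·(-0.4) + (-0.4)·(-0.4) + (0.6)·(0.6)) / 4 = 1.2/4 = 0.3
  S[X,Y] = ((0.6)·(3.2) + (-0.4)·(2.2) + (-0.4)·(-3.8) + (-0.4)·(-2.8) + (0.6)·(1.2)) / 4 = 4.4/4 = 1.1
  S[Y,Y] = ((3.2)·(3.2) + (2.2)·(2.2) + (-3.8)·(-3.8) + (-2.8)·(-2.8) + (1.2)·(1.2)) / 4 = 38.8/4 = 9.7

S is symmetric (S[j,i] = S[i,j]). Assembling:

S = [[0.3, 1.1],
 [1.1, 9.7]]


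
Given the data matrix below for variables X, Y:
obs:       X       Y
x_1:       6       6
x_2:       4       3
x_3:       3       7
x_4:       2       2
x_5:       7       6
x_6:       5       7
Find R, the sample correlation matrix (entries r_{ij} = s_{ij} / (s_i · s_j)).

Step 1 — column means:
  mean(X) = (6 + 4 + 3 + 2 + 7 + 5) / 6 = 27/6 = 4.5
  mean(Y) = (6 + 3 + 7 + 2 + 6 + 7) / 6 = 31/6 = 5.1667

Step 2 — sample variances and covariances s[i,j] = (1/(n-1)) · Σ_k (x_{k,i} - mean_i) · (x_{k,j} - mean_j), with n-1 = 5:
  s[X,X] = ((1.5)·(1.5) + (-0.5)·(-0.5) + (-1.5)·(-1.5) + (-2.5)·(-2.5) + (2.5)·(2.5) + (0.5)·(0.5)) / 5 = 17.5/5 = 3.5
  s[X,Y] = ((1.5)·(0.8333) + (-0.5)·(-2.1667) + (-1.5)·(1.8333) + (-2.5)·(-3.1667) + (2.5)·(0.8333) + (0.5)·(1.8333)) / 5 = 10.5/5 = 2.1
  s[Y,Y] = ((0.8333)·(0.8333) + (-2.1667)·(-2.1667) + (1.8333)·(1.8333) + (-3.1667)·(-3.1667) + (0.8333)·(0.8333) + (1.8333)·(1.8333)) / 5 = 22.8333/5 = 4.5667
  Sample standard deviations s_i = √(s[i,i]):
  s(X) = √(3.5) = 1.8708
  s(Y) = √(4.5667) = 2.137

Step 3 — r_{ij} = s_{ij} / (s_i · s_j):
  r[X,X] = 1 (diagonal).
  r[X,Y] = 2.1 / (1.8708 · 2.137) = 2.1 / 3.9979 = 0.5253
  r[Y,Y] = 1 (diagonal).

R is symmetric with unit diagonal. Assembling:

R = [[1, 0.5253],
 [0.5253, 1]]
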